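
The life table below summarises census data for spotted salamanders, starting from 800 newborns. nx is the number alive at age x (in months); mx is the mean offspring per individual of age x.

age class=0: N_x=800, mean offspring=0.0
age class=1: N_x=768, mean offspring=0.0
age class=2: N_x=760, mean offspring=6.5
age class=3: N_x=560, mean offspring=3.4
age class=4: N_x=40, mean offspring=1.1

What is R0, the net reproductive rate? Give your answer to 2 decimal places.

8.61

lx = nx/n0 = nx/800: 1, 0.96, 0.95, 0.7, 0.05
lx·mx by age: 0, 0, 6.175, 2.38, 0.055
R0 = Σ lx·mx = 8.61 → 8.61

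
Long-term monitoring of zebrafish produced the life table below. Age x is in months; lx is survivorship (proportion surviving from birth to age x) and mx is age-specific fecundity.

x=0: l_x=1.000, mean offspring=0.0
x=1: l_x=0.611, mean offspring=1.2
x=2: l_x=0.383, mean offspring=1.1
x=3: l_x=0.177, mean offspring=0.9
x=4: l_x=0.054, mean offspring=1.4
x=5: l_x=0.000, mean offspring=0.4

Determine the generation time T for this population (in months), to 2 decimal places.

lx·mx: 0, 0.7332, 0.4213, 0.1593, 0.0756, 0 → R0 = 1.3894
x·lx·mx: 0, 0.7332, 0.8426, 0.4779, 0.3024, 0 → Σ = 2.3561
T = 2.3561 / 1.3894 = 1.695768… → 1.70

1.70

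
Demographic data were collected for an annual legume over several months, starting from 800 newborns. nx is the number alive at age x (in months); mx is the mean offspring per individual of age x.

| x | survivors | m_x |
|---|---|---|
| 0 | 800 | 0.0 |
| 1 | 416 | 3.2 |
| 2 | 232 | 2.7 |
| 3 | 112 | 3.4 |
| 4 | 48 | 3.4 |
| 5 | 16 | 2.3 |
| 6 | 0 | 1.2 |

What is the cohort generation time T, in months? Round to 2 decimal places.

1.80

lx = nx/n0 = nx/800: 1, 0.52, 0.29, 0.14, 0.06, 0.02, 0
lx·mx: 0, 1.664, 0.783, 0.476, 0.204, 0.046, 0 → R0 = 3.173
x·lx·mx: 0, 1.664, 1.566, 1.428, 0.816, 0.23, 0 → Σ = 5.704
T = 5.704 / 3.173 = 1.797668… → 1.80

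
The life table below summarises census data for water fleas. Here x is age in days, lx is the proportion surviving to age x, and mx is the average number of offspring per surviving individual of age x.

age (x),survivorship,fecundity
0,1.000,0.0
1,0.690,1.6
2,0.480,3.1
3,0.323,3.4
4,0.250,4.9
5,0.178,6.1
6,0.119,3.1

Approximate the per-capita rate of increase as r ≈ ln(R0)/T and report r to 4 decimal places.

R0 = Σ lx·mx = 0 + 1.104 + 1.488 + 1.0982 + 1.225 + 1.0858 + 0.3689 = 6.3699
Σ x·lx·mx = 19.917; T = 19.917/6.3699 = 3.12674…
r ≈ ln(R0)/T = ln(6.3699)/3.12674… = 0.592178… → 0.5922

0.5922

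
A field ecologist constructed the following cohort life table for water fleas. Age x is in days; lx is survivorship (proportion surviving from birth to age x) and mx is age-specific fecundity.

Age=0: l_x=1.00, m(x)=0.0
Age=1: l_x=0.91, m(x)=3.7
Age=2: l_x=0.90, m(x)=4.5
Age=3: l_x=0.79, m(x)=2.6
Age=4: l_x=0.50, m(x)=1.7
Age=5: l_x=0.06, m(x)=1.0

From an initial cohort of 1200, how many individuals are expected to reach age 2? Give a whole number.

Expected survivors = N0 · l_2 = 1200 × 0.90 = 1080 → 1080

1080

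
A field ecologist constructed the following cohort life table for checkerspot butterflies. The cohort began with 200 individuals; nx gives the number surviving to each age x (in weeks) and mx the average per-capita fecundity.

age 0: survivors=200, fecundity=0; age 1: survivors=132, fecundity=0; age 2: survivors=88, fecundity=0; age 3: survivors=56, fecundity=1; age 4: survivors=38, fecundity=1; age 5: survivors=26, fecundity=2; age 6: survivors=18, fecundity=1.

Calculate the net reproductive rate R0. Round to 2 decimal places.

0.82

lx = nx/n0 = nx/200: 1, 0.66, 0.44, 0.28, 0.19, 0.13, 0.09
lx·mx by age: 0, 0, 0, 0.28, 0.19, 0.26, 0.09
R0 = Σ lx·mx = 0.82 → 0.82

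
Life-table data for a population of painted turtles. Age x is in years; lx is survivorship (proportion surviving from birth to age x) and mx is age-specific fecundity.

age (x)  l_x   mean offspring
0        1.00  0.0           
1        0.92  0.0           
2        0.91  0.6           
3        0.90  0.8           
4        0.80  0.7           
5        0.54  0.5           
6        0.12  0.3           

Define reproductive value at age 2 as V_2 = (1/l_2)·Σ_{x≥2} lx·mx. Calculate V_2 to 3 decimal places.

lx·mx for x ≥ 2: 0.546, 0.72, 0.56, 0.27, 0.036 → sum = 2.132
V_2 = 2.132 / l_2 = 2.132 / 0.91 = 2.342857… → 2.343

2.343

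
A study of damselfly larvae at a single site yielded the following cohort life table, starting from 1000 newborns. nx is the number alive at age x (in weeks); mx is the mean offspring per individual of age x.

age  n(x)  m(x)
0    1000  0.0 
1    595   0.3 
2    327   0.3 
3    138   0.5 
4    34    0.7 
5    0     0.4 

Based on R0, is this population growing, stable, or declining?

lx = nx/n0 = nx/1000: 1, 0.595, 0.327, 0.138, 0.034, 0
R0 = Σ lx·mx = 0 + 0.1785 + 0.0981 + 0.069 + 0.0238 + 0 = 0.3694
R0 < 1, so the population is declining.

declining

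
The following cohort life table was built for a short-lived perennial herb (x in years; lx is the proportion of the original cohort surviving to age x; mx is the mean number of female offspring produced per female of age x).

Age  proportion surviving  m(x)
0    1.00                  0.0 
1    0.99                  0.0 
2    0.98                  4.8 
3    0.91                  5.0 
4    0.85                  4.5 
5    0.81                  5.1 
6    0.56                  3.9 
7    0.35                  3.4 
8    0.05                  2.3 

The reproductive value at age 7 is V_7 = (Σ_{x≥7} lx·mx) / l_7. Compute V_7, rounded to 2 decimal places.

lx·mx for x ≥ 7: 1.19, 0.115 → sum = 1.305
V_7 = 1.305 / l_7 = 1.305 / 0.35 = 3.728571… → 3.73

3.73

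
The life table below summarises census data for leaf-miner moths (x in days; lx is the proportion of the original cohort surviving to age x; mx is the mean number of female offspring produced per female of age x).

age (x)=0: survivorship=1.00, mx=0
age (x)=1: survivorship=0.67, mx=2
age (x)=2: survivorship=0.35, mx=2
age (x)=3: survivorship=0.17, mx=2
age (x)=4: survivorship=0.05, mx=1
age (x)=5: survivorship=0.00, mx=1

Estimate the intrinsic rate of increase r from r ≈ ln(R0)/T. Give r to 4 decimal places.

0.5448

R0 = Σ lx·mx = 0 + 1.34 + 0.7 + 0.34 + 0.05 + 0 = 2.43
Σ x·lx·mx = 3.96; T = 3.96/2.43 = 1.62963…
r ≈ ln(R0)/T = ln(2.43)/1.62963… = 0.544842… → 0.5448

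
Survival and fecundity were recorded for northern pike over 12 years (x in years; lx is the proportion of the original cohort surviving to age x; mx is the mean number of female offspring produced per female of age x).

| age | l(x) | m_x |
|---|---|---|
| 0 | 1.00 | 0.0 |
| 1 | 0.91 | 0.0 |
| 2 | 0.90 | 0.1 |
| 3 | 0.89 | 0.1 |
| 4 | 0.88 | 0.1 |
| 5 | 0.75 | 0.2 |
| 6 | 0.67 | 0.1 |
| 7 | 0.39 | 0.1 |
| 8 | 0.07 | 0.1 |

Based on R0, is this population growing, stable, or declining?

R0 = Σ lx·mx = 0 + 0 + 0.09 + 0.089 + 0.088 + 0.15 + 0.067 + 0.039 + 0.007 = 0.53
R0 < 1, so the population is declining.

declining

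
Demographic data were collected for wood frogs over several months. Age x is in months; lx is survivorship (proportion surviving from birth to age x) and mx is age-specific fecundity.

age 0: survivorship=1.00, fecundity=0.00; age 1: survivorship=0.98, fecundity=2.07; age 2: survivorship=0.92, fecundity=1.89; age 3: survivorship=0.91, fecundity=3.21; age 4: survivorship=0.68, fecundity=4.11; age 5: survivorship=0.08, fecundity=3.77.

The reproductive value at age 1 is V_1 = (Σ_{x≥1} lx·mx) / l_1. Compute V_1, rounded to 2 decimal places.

lx·mx for x ≥ 1: 2.0286, 1.7388, 2.9211, 2.7948, 0.3016 → sum = 9.7849
V_1 = 9.7849 / l_1 = 9.7849 / 0.98 = 9.984592… → 9.98

9.98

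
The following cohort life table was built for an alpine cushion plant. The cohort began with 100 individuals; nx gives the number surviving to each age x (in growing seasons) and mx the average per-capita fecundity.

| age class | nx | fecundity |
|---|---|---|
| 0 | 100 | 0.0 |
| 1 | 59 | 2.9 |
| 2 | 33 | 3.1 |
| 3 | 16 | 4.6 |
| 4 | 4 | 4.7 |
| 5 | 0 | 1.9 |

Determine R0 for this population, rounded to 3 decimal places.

3.658

lx = nx/n0 = nx/100: 1, 0.59, 0.33, 0.16, 0.04, 0
lx·mx by age: 0, 1.711, 1.023, 0.736, 0.188, 0
R0 = Σ lx·mx = 3.658 → 3.658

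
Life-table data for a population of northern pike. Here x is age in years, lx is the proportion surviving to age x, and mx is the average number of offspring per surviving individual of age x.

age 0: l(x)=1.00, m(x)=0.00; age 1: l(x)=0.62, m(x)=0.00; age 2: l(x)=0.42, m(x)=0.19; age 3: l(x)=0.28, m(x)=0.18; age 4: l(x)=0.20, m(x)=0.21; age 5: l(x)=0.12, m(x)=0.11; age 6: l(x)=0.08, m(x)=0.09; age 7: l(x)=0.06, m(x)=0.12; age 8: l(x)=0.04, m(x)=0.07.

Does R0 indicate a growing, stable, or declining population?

declining

R0 = Σ lx·mx = 0 + 0 + 0.0798 + 0.0504 + 0.042 + 0.0132 + 0.0072 + 0.0072 + 0.0028 = 0.2026
R0 < 1, so the population is declining.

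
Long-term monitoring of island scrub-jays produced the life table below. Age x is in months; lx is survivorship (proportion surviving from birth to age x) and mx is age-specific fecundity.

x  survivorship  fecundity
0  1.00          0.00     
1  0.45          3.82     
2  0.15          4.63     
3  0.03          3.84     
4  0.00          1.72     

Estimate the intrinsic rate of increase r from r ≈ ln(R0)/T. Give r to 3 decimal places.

R0 = Σ lx·mx = 0 + 1.719 + 0.6945 + 0.1152 + 0 = 2.5287
Σ x·lx·mx = 3.4536; T = 3.4536/2.5287 = 1.36576…
r ≈ ln(R0)/T = ln(2.5287)/1.36576… = 0.67926… → 0.679

0.679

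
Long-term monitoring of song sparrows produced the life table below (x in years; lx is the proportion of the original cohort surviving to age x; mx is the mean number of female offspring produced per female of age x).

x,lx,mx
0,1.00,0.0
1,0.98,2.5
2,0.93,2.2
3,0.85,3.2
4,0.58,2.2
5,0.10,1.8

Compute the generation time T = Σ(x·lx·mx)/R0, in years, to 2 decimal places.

lx·mx: 0, 2.45, 2.046, 2.72, 1.276, 0.18 → R0 = 8.672
x·lx·mx: 0, 2.45, 4.092, 8.16, 5.104, 0.9 → Σ = 20.706
T = 20.706 / 8.672 = 2.387685… → 2.39

2.39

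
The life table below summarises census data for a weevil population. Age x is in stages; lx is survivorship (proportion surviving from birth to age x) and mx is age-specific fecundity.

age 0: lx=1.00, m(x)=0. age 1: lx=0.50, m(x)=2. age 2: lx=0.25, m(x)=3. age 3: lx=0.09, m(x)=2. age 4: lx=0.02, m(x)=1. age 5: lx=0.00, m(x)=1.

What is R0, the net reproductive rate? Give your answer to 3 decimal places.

1.950

lx·mx by age: 0, 1, 0.75, 0.18, 0.02, 0
R0 = Σ lx·mx = 1.95 → 1.950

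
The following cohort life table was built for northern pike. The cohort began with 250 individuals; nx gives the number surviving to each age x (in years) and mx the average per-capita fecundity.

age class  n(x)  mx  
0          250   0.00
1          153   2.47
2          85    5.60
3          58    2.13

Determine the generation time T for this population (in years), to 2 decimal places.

1.74

lx = nx/n0 = nx/250: 1, 0.612, 0.34, 0.232
lx·mx: 0, 1.51164, 1.904, 0.49416 → R0 = 3.9098
x·lx·mx: 0, 1.51164, 3.808, 1.48248 → Σ = 6.80212
T = 6.80212 / 3.9098 = 1.739762… → 1.74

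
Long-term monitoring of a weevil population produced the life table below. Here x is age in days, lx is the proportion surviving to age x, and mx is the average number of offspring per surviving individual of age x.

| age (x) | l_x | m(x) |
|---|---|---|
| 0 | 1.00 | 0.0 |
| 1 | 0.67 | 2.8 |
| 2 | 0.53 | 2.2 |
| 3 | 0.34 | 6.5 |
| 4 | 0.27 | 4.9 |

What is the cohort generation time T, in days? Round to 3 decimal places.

2.453

lx·mx: 0, 1.876, 1.166, 2.21, 1.323 → R0 = 6.575
x·lx·mx: 0, 1.876, 2.332, 6.63, 5.292 → Σ = 16.13
T = 16.13 / 6.575 = 2.453232… → 2.453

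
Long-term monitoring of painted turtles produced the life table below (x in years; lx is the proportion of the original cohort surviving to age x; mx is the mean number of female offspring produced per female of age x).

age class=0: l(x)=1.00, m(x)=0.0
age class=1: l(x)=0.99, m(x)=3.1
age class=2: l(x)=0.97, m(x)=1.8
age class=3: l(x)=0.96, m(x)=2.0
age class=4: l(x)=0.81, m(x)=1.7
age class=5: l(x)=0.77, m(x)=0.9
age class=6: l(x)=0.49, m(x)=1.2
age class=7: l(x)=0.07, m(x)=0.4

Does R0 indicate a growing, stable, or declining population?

R0 = Σ lx·mx = 0 + 3.069 + 1.746 + 1.92 + 1.377 + 0.693 + 0.588 + 0.028 = 9.421
R0 > 1, so the population is growing.

growing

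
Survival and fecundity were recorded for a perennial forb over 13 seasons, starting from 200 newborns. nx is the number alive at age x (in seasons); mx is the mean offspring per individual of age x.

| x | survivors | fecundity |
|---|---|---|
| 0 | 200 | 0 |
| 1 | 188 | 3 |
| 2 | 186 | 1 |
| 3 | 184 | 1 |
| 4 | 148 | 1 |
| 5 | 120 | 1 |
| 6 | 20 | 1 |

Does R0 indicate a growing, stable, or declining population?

lx = nx/n0 = nx/200: 1, 0.94, 0.93, 0.92, 0.74, 0.6, 0.1
R0 = Σ lx·mx = 0 + 2.82 + 0.93 + 0.92 + 0.74 + 0.6 + 0.1 = 6.11
R0 > 1, so the population is growing.

growing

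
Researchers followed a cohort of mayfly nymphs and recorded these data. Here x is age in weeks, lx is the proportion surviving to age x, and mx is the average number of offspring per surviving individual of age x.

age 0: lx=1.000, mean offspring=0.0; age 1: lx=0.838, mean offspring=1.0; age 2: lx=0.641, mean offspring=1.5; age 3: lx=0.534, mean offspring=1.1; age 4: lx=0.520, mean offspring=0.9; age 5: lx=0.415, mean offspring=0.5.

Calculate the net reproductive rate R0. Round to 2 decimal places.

3.06

lx·mx by age: 0, 0.838, 0.9615, 0.5874, 0.468, 0.2075
R0 = Σ lx·mx = 3.0624 → 3.06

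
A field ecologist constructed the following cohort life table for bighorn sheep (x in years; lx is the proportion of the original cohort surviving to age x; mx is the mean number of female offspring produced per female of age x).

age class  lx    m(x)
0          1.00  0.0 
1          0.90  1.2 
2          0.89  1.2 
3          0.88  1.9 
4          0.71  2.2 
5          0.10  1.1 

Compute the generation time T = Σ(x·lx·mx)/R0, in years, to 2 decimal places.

lx·mx: 0, 1.08, 1.068, 1.672, 1.562, 0.11 → R0 = 5.492
x·lx·mx: 0, 1.08, 2.136, 5.016, 6.248, 0.55 → Σ = 15.03
T = 15.03 / 5.492 = 2.736708… → 2.74

2.74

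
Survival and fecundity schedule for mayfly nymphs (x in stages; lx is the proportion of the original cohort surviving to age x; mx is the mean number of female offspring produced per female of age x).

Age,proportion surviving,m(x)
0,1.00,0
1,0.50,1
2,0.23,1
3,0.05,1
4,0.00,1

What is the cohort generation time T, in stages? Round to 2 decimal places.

1.42

lx·mx: 0, 0.5, 0.23, 0.05, 0 → R0 = 0.78
x·lx·mx: 0, 0.5, 0.46, 0.15, 0 → Σ = 1.11
T = 1.11 / 0.78 = 1.423077… → 1.42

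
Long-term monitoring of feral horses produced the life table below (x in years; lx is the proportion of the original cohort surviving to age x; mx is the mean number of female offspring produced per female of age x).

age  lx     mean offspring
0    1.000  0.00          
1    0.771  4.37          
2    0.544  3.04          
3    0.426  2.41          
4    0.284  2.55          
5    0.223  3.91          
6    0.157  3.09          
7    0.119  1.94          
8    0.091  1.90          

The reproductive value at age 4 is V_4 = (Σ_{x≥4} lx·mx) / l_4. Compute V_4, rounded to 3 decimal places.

lx·mx for x ≥ 4: 0.7242, 0.87193, 0.48513, 0.23086, 0.1729 → sum = 2.48502
V_4 = 2.48502 / l_4 = 2.48502 / 0.284 = 8.75007… → 8.750

8.750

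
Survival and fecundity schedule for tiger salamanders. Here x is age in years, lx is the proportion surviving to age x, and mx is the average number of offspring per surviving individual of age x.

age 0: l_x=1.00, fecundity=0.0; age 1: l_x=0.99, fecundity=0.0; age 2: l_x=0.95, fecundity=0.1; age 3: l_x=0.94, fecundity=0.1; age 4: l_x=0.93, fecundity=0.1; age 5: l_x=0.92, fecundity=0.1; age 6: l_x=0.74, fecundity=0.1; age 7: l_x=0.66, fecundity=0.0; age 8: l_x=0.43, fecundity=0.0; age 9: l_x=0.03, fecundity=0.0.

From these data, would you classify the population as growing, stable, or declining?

declining

R0 = Σ lx·mx = 0 + 0 + 0.095 + 0.094 + 0.093 + 0.092 + 0.074 + 0 + 0 + 0 = 0.448
R0 < 1, so the population is declining.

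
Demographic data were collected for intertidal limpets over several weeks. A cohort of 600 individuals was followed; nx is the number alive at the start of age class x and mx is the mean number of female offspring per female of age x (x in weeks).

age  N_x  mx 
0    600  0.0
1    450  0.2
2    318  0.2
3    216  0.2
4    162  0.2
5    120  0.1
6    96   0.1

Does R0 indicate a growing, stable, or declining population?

lx = nx/n0 = nx/600: 1, 0.75, 0.53, 0.36, 0.27, 0.2, 0.16
R0 = Σ lx·mx = 0 + 0.15 + 0.106 + 0.072 + 0.054 + 0.02 + 0.016 = 0.418
R0 < 1, so the population is declining.

declining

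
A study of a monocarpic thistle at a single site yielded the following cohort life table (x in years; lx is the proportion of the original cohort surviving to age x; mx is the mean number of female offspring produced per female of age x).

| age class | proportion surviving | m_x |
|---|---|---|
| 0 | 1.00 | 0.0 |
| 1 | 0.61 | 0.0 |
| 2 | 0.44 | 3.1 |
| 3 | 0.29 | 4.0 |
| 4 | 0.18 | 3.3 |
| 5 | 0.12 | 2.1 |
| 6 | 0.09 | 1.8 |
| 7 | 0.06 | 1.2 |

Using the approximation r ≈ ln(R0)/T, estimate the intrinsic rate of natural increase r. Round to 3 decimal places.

R0 = Σ lx·mx = 0 + 0 + 1.364 + 1.16 + 0.594 + 0.252 + 0.162 + 0.072 = 3.604
Σ x·lx·mx = 11.32; T = 11.32/3.604 = 3.14095…
r ≈ ln(R0)/T = ln(3.604)/3.14095… = 0.40817… → 0.408

0.408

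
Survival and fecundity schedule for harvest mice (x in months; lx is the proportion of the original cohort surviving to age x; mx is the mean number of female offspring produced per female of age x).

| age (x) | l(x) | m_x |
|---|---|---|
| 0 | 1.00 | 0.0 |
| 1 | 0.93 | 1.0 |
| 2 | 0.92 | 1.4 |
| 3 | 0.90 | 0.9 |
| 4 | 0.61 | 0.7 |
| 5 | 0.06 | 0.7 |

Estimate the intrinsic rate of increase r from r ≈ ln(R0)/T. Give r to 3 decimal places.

0.557

R0 = Σ lx·mx = 0 + 0.93 + 1.288 + 0.81 + 0.427 + 0.042 = 3.497
Σ x·lx·mx = 7.854; T = 7.854/3.497 = 2.24593…
r ≈ ln(R0)/T = ln(3.497)/2.24593… = 0.55741… → 0.557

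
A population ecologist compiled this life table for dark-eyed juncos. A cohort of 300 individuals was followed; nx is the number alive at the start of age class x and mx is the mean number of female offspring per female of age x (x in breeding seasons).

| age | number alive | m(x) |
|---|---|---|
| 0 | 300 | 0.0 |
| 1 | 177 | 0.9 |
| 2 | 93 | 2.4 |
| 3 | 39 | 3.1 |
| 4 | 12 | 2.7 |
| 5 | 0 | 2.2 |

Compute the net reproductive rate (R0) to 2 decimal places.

1.79

lx = nx/n0 = nx/300: 1, 0.59, 0.31, 0.13, 0.04, 0
lx·mx by age: 0, 0.531, 0.744, 0.403, 0.108, 0
R0 = Σ lx·mx = 1.786 → 1.79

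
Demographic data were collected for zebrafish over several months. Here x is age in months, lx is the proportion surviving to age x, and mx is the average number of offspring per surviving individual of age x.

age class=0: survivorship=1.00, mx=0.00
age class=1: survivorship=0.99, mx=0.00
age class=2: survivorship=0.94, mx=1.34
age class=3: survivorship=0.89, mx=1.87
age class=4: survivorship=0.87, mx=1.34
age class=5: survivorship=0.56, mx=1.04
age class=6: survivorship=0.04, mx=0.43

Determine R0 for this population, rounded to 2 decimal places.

lx·mx by age: 0, 0, 1.2596, 1.6643, 1.1658, 0.5824, 0.0172
R0 = Σ lx·mx = 4.6893 → 4.69

4.69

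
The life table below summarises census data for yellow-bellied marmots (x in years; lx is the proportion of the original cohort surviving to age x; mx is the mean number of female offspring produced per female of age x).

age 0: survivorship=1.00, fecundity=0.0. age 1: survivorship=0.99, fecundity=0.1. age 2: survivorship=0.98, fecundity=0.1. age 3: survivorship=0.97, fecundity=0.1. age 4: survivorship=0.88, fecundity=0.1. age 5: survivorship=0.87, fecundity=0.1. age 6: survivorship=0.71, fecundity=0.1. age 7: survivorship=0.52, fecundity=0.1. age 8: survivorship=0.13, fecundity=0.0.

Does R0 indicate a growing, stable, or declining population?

R0 = Σ lx·mx = 0 + 0.099 + 0.098 + 0.097 + 0.088 + 0.087 + 0.071 + 0.052 + 0 = 0.592
R0 < 1, so the population is declining.

declining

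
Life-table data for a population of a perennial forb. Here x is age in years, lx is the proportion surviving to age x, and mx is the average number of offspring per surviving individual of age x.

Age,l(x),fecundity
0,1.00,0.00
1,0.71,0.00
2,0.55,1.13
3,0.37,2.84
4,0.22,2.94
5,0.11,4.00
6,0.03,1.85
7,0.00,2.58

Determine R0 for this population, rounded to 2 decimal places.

lx·mx by age: 0, 0, 0.6215, 1.0508, 0.6468, 0.44, 0.0555, 0
R0 = Σ lx·mx = 2.8146 → 2.81

2.81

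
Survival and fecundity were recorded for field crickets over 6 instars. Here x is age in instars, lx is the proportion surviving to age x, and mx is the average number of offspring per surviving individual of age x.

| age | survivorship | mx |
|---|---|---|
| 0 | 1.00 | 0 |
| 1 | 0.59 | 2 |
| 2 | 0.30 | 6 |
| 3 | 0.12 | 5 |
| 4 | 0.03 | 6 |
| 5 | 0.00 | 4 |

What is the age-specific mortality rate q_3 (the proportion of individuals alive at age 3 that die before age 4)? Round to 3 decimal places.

q_3 = (l_3 − l_4) / l_3 = (0.12 − 0.03) / 0.12
     = 0.09 / 0.12 = 0.75 → 0.750

0.750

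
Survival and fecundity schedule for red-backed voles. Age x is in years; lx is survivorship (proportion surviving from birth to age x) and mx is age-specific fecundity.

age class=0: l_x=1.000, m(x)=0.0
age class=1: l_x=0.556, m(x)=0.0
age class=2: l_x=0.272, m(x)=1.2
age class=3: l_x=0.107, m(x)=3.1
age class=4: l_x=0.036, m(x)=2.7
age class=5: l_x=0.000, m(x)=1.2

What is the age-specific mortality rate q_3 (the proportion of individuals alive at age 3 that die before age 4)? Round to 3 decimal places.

q_3 = (l_3 − l_4) / l_3 = (0.107 − 0.036) / 0.107
     = 0.071 / 0.107 = 0.663551… → 0.664

0.664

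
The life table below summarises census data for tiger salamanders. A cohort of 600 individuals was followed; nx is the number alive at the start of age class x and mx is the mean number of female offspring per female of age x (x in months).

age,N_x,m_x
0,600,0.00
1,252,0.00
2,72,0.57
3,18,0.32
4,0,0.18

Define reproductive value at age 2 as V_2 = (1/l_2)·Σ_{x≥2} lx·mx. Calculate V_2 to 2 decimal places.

lx = nx/n0 = nx/600: 1, 0.42, 0.12, 0.03, 0
lx·mx for x ≥ 2: 0.0684, 0.0096, 0 → sum = 0.078
V_2 = 0.078 / l_2 = 0.078 / 0.12 = 0.65 → 0.65

0.65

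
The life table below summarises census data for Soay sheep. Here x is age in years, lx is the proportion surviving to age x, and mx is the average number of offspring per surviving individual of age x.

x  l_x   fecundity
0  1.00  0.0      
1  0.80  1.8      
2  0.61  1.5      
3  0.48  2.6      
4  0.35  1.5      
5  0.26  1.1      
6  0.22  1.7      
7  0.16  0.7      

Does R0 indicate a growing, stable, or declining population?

growing

R0 = Σ lx·mx = 0 + 1.44 + 0.915 + 1.248 + 0.525 + 0.286 + 0.374 + 0.112 = 4.9
R0 > 1, so the population is growing.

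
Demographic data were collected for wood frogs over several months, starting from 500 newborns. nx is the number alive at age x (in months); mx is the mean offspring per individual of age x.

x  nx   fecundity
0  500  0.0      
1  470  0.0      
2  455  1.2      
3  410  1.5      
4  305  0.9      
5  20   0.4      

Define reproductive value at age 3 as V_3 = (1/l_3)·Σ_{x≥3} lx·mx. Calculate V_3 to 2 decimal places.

lx = nx/n0 = nx/500: 1, 0.94, 0.91, 0.82, 0.61, 0.04
lx·mx for x ≥ 3: 1.23, 0.549, 0.016 → sum = 1.795
V_3 = 1.795 / l_3 = 1.795 / 0.82 = 2.189024… → 2.19

2.19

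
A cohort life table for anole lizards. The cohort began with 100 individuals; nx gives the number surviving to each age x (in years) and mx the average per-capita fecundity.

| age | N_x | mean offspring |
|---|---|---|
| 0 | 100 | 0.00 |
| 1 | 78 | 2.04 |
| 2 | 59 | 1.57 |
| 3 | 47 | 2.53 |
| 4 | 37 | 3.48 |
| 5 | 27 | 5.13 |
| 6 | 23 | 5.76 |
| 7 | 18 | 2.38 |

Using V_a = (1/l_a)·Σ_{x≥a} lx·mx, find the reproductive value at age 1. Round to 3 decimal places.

10.426

lx = nx/n0 = nx/100: 1, 0.78, 0.59, 0.47, 0.37, 0.27, 0.23, 0.18
lx·mx for x ≥ 1: 1.5912, 0.9263, 1.1891, 1.2876, 1.3851, 1.3248, 0.4284 → sum = 8.1325
V_1 = 8.1325 / l_1 = 8.1325 / 0.78 = 10.426282… → 10.426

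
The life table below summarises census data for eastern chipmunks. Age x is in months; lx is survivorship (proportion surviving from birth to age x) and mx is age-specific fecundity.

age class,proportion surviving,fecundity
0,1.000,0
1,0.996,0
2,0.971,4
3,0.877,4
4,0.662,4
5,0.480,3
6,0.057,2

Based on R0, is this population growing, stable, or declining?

R0 = Σ lx·mx = 0 + 0 + 3.884 + 3.508 + 2.648 + 1.44 + 0.114 = 11.594
R0 > 1, so the population is growing.

growing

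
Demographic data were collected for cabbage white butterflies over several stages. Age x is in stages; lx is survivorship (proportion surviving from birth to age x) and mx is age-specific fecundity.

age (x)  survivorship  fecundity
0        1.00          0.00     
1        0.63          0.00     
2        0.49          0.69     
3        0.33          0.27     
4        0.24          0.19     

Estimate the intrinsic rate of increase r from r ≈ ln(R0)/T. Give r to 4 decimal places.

R0 = Σ lx·mx = 0 + 0 + 0.3381 + 0.0891 + 0.0456 = 0.4728
Σ x·lx·mx = 1.1259; T = 1.1259/0.4728 = 2.38135…
r ≈ ln(R0)/T = ln(0.4728)/2.38135… = -0.314563… → -0.3146

-0.3146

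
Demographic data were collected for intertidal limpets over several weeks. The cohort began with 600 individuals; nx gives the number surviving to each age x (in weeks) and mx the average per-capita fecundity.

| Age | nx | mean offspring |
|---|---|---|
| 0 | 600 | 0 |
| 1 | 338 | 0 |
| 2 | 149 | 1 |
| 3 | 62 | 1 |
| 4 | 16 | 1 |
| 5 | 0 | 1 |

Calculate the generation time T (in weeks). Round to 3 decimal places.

2.414

lx = nx/n0 = nx/600: 1, 0.56333…, 0.24833…, 0.10333…, 0.02667…, 0
lx·mx: 0, 0, 0.248333…, 0.103333…, 0.026667…, 0 → R0 = 0.378333…
x·lx·mx: 0, 0, 0.496667…, 0.31…, 0.106667…, 0 → Σ = 0.913333…
T = 0.913333… / 0.378333… = 2.414097… → 2.414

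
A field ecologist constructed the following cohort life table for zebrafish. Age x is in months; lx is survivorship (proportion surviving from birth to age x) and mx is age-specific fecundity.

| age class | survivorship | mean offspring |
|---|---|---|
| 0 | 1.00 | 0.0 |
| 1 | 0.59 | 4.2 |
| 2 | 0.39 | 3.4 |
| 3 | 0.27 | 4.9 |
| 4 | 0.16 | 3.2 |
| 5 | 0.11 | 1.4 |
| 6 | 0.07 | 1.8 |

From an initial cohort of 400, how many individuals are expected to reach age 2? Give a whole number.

Expected survivors = N0 · l_2 = 400 × 0.39 = 156 → 156

156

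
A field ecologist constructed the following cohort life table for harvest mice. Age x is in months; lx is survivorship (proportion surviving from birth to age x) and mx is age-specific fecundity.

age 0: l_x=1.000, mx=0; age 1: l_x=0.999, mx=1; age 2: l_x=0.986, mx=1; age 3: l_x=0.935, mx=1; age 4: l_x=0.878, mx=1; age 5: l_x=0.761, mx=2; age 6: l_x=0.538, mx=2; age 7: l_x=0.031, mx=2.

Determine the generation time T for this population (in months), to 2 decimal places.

3.68

lx·mx: 0, 0.999, 0.986, 0.935, 0.878, 1.522, 1.076, 0.062 → R0 = 6.458
x·lx·mx: 0, 0.999, 1.972, 2.805, 3.512, 7.61, 6.456, 0.434 → Σ = 23.788
T = 23.788 / 6.458 = 3.683493… → 3.68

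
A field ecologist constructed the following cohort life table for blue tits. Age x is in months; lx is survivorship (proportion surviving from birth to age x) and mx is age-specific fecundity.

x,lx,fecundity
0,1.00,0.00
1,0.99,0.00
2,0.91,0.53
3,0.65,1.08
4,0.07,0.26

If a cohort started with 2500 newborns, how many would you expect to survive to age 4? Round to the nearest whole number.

Expected survivors = N0 · l_4 = 2500 × 0.07 = 175 → 175

175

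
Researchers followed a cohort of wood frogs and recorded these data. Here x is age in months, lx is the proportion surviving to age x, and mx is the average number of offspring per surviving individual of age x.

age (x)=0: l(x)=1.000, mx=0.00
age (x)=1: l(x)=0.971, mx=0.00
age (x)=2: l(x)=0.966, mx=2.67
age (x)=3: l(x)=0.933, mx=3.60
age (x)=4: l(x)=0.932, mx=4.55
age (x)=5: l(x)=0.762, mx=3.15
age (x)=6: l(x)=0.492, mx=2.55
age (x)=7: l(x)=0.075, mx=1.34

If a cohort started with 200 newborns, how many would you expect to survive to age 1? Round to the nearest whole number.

194

Expected survivors = N0 · l_1 = 200 × 0.971 = 194.2 → 194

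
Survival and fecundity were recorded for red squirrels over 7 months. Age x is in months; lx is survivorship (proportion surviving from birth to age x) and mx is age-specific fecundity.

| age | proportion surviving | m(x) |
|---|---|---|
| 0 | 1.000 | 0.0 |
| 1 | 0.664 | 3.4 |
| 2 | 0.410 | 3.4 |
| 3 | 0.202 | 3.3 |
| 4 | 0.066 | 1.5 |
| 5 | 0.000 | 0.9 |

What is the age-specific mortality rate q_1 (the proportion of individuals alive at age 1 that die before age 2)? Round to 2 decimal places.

q_1 = (l_1 − l_2) / l_1 = (0.664 − 0.41) / 0.664
     = 0.254 / 0.664 = 0.38253… → 0.38

0.38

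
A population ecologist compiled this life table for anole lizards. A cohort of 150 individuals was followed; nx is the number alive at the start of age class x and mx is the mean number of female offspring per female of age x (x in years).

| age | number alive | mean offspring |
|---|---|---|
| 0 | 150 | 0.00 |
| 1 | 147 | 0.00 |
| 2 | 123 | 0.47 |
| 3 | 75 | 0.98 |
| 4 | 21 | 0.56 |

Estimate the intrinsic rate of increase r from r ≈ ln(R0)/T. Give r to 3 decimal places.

lx = nx/n0 = nx/150: 1, 0.98, 0.82, 0.5, 0.14
R0 = Σ lx·mx = 0 + 0 + 0.3854 + 0.49 + 0.0784 = 0.9538
Σ x·lx·mx = 2.5544; T = 2.5544/0.9538 = 2.67813…
r ≈ ln(R0)/T = ln(0.9538)/2.67813… = -0.01766… → -0.018

-0.018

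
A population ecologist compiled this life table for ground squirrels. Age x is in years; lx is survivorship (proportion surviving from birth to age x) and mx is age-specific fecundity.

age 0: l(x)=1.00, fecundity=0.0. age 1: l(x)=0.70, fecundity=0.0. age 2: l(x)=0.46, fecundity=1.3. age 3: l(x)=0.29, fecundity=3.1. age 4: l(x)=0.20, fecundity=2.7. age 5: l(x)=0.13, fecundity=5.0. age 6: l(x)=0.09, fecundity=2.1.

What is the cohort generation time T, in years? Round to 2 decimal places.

3.63

lx·mx: 0, 0, 0.598, 0.899, 0.54, 0.65, 0.189 → R0 = 2.876
x·lx·mx: 0, 0, 1.196, 2.697, 2.16, 3.25, 1.134 → Σ = 10.437
T = 10.437 / 2.876 = 3.628999… → 3.63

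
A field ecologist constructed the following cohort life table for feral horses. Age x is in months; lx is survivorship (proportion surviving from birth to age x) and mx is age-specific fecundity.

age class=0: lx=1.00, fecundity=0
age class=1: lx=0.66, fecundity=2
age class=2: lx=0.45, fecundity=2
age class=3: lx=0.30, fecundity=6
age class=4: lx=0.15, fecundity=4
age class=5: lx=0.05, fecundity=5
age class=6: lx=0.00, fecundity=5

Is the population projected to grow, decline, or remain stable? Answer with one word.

R0 = Σ lx·mx = 0 + 1.32 + 0.9 + 1.8 + 0.6 + 0.25 + 0 = 4.87
R0 > 1, so the population is growing.

growing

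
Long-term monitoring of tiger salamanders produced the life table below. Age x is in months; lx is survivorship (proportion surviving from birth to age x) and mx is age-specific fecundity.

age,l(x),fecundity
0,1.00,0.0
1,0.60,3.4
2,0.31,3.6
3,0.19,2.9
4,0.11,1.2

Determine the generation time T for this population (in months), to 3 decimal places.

1.681

lx·mx: 0, 2.04, 1.116, 0.551, 0.132 → R0 = 3.839
x·lx·mx: 0, 2.04, 2.232, 1.653, 0.528 → Σ = 6.453
T = 6.453 / 3.839 = 1.680906… → 1.681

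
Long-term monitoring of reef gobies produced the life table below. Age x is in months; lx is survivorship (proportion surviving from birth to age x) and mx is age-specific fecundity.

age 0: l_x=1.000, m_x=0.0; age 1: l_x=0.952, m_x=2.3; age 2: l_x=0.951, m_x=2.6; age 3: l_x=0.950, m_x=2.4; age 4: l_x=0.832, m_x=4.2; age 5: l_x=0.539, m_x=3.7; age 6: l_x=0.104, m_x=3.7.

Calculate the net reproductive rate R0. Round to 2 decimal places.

lx·mx by age: 0, 2.1896, 2.4726, 2.28, 3.4944, 1.9943, 0.3848
R0 = Σ lx·mx = 12.8157 → 12.82

12.82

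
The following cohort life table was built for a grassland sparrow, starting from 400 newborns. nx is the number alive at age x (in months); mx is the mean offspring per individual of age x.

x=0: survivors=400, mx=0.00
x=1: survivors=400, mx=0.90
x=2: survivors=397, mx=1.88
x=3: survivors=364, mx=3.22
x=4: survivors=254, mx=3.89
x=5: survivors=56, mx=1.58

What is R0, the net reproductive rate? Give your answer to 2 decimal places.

8.39

lx = nx/n0 = nx/400: 1, 1, 0.9925, 0.91, 0.635, 0.14
lx·mx by age: 0, 0.9, 1.8659, 2.9302, 2.47015, 0.2212
R0 = Σ lx·mx = 8.38745 → 8.39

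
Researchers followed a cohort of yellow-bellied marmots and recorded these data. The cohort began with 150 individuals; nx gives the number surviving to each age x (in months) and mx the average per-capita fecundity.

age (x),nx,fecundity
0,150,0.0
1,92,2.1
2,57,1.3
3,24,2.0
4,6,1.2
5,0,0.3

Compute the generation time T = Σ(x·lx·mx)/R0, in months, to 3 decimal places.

1.594

lx = nx/n0 = nx/150: 1, 0.61333…, 0.38, 0.16, 0.04, 0
lx·mx: 0, 1.288…, 0.494, 0.32, 0.048, 0 → R0 = 2.15…
x·lx·mx: 0, 1.288…, 0.988, 0.96, 0.192, 0 → Σ = 3.428…
T = 3.428… / 2.15… = 1.594419… → 1.594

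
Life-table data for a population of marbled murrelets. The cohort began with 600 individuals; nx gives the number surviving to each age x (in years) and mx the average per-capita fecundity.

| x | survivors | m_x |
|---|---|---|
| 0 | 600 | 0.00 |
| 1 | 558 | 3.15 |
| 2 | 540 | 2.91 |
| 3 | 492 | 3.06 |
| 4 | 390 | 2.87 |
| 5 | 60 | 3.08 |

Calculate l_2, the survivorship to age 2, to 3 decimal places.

0.900

l_2 = n_2/n_0 = 540/600 = 0.9 → 0.900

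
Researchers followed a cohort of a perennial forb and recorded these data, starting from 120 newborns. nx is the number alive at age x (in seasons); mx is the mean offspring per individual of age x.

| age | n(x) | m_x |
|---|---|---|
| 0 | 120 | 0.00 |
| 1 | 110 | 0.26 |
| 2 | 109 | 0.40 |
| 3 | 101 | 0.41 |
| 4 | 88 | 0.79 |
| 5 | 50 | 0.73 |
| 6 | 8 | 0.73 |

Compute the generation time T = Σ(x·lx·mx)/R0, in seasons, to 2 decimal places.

3.26

lx = nx/n0 = nx/120: 1, 0.91667…, 0.90833…, 0.84167…, 0.73333…, 0.41667…, 0.06667…
lx·mx: 0, 0.238333…, 0.363333…, 0.345083…, 0.579333…, 0.304167…, 0.048667… → R0 = 1.878917…
x·lx·mx: 0, 0.238333…, 0.726667…, 1.03525…, 2.317333…, 1.520833…, 0.292… → Σ = 6.130417…
T = 6.130417… / 1.878917… = 3.26274… → 3.26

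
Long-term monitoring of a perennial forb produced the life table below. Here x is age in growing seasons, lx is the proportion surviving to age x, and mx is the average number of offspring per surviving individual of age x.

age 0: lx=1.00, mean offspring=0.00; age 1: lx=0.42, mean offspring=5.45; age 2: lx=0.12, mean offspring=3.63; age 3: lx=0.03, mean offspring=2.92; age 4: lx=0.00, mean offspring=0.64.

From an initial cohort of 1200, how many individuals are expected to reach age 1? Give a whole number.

504

Expected survivors = N0 · l_1 = 1200 × 0.42 = 504 → 504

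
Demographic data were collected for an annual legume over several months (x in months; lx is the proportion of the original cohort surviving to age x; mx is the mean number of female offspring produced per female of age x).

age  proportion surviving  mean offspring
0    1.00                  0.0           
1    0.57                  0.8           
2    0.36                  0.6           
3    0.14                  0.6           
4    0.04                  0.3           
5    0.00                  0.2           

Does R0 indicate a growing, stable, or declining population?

R0 = Σ lx·mx = 0 + 0.456 + 0.216 + 0.084 + 0.012 + 0 = 0.768
R0 < 1, so the population is declining.

declining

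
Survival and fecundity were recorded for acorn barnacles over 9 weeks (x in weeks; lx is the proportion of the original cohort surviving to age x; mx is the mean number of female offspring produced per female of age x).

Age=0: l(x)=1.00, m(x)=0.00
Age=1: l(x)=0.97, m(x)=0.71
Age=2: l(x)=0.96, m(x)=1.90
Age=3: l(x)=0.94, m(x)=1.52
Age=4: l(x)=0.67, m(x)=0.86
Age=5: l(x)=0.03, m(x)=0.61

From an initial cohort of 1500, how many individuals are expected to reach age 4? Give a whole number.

Expected survivors = N0 · l_4 = 1500 × 0.67 = 1005 → 1005

1005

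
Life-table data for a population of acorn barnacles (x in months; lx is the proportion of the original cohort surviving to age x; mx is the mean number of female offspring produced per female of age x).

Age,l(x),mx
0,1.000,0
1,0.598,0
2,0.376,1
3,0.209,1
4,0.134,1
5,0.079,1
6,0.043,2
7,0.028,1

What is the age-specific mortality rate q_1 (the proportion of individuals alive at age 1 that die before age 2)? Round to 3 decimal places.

q_1 = (l_1 − l_2) / l_1 = (0.598 − 0.376) / 0.598
     = 0.222 / 0.598 = 0.371237… → 0.371

0.371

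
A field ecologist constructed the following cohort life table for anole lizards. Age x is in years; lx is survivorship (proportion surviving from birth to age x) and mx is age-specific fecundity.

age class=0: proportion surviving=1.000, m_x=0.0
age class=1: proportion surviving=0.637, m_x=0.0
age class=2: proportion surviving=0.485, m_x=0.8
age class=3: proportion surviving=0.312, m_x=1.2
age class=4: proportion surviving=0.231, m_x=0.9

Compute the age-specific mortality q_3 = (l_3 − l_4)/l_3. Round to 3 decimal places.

q_3 = (l_3 − l_4) / l_3 = (0.312 − 0.231) / 0.312
     = 0.081 / 0.312 = 0.259615… → 0.260

0.260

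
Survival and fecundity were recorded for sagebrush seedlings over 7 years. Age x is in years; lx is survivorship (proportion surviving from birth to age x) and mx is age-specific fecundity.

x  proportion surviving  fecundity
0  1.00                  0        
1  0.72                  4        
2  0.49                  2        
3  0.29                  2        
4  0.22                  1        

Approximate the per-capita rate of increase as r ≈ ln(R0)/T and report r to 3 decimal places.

R0 = Σ lx·mx = 0 + 2.88 + 0.98 + 0.58 + 0.22 = 4.66
Σ x·lx·mx = 7.46; T = 7.46/4.66 = 1.60086…
r ≈ ln(R0)/T = ln(4.66)/1.60086… = 0.96137… → 0.961

0.961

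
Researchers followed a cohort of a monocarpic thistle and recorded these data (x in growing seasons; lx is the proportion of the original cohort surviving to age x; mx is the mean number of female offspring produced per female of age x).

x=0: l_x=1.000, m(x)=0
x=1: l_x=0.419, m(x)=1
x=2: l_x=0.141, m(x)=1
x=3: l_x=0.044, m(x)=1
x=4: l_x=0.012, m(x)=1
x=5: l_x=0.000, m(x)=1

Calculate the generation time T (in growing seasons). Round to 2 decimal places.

lx·mx: 0, 0.419, 0.141, 0.044, 0.012, 0 → R0 = 0.616
x·lx·mx: 0, 0.419, 0.282, 0.132, 0.048, 0 → Σ = 0.881
T = 0.881 / 0.616 = 1.430195… → 1.43

1.43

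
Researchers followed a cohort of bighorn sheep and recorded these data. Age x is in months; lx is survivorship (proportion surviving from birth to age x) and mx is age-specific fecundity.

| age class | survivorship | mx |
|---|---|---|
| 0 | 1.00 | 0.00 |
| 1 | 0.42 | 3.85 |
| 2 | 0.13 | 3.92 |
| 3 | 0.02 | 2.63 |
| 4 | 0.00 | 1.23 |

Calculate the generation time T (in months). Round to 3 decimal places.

1.282

lx·mx: 0, 1.617, 0.5096, 0.0526, 0 → R0 = 2.1792
x·lx·mx: 0, 1.617, 1.0192, 0.1578, 0 → Σ = 2.794
T = 2.794 / 2.1792 = 1.282122… → 1.282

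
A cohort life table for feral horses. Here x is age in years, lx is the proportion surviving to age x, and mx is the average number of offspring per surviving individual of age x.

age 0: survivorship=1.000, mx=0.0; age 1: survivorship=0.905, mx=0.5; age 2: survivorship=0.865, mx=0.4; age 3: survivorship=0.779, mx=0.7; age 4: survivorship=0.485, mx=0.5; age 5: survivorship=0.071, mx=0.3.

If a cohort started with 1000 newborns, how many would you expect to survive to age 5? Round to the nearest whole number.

Expected survivors = N0 · l_5 = 1000 × 0.071 = 71 → 71

71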